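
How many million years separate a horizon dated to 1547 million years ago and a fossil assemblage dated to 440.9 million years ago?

1106.1 million years

1547 − 440.9 = 1106.1 million years.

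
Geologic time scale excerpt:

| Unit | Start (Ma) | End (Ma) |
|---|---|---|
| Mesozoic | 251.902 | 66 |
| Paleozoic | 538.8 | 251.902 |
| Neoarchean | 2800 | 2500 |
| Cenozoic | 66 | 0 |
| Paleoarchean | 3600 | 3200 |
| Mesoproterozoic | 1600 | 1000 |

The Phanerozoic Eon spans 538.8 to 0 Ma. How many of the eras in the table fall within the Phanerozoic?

Eras inside 538.8–0 Ma: Paleozoic, Mesozoic, Cenozoic — 3 in total.

3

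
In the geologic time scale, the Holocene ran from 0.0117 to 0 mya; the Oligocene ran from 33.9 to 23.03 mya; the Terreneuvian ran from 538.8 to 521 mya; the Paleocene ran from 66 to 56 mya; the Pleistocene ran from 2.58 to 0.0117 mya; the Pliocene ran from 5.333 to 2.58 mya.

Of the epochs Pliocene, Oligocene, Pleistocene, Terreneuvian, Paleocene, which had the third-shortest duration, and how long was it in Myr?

Paleocene, 10 million years

Durations: Pliocene 2.753; Oligocene 10.87; Pleistocene 2.5683; Terreneuvian 17.8; Paleocene 10 Myr.
Sorted shortest-first: Pleistocene (2.5683), Pliocene (2.753), Paleocene (10), Oligocene (10.87), Terreneuvian (17.8).
The third shortest is Paleocene at 10 Myr.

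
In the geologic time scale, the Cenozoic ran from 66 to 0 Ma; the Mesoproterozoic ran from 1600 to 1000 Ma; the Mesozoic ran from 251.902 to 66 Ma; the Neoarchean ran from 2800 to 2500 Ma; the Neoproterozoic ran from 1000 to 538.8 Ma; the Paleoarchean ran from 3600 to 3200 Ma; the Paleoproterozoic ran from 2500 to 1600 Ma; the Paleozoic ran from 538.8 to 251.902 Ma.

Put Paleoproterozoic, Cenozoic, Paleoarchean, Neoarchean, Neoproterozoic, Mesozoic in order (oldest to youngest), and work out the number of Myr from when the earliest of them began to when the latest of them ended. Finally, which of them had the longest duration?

Paleoarchean, Neoarchean, Paleoproterozoic, Neoproterozoic, Mesozoic, Cenozoic; total span 3600 Myr; longest is Paleoproterozoic

Start ages (Ma): Paleoarchean 3600, Neoarchean 2800, Paleoproterozoic 2500, Neoproterozoic 1000, Mesozoic 251.902, Cenozoic 66.
Ordered oldest to youngest: Paleoarchean, Neoarchean, Paleoproterozoic, Neoproterozoic, Mesozoic, Cenozoic.
Span = 3600 − 0 = 3600 Myr.
Durations: Mesozoic 185.902, Paleoproterozoic 900, Neoproterozoic 461.2, Paleoarchean 400, Cenozoic 66, Neoarchean 300 → longest is Paleoproterozoic (900 Myr).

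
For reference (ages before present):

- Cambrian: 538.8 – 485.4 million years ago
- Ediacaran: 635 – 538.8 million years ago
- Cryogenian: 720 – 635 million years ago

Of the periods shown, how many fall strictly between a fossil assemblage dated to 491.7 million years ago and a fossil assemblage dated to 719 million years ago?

719 Ma sits inside the Cryogenian (720–635) and 491.7 Ma inside the Cambrian (538.8–485.4); neither of those is wholly between the two dates.
The listed periods lying completely between them are Ediacaran — 1 in all.

1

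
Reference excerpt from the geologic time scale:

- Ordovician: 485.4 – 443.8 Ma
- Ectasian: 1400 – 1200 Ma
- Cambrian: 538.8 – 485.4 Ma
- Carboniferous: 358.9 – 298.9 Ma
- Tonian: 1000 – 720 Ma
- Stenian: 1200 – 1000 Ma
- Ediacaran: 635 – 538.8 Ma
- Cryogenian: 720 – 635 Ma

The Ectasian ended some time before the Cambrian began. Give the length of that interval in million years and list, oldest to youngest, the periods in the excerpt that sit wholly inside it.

661.2 million years; Stenian, Tonian, Cryogenian, Ediacaran

End of Ectasian = 1200 Ma; start of Cambrian = 538.8 Ma.
Gap = 1200 − 538.8 = 661.2 Myr.
Periods wholly inside 1200–538.8 Ma: Stenian (1200–1000), Tonian (1000–720), Cryogenian (720–635), Ediacaran (635–538.8).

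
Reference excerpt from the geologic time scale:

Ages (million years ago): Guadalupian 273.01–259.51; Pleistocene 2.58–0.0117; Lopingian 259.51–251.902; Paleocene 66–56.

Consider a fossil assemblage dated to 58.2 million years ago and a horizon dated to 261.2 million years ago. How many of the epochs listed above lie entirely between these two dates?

261.2 Ma sits inside the Guadalupian (273.01–259.51) and 58.2 Ma inside the Paleocene (66–56); neither of those is wholly between the two dates.
The listed epochs lying completely between them are Lopingian — 1 in all.

1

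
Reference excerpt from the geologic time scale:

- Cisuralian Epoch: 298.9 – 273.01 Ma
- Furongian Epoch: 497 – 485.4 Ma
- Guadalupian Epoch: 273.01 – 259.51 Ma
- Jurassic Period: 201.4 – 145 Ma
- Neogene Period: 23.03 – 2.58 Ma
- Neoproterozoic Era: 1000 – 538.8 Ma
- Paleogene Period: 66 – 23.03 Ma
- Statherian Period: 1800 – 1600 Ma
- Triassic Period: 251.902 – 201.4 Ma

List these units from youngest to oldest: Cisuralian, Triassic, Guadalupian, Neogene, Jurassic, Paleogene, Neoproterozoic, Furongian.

Neogene, Paleogene, Jurassic, Triassic, Guadalupian, Cisuralian, Furongian, Neoproterozoic

Sorting by start age (ascending Ma, since larger Ma = older): Neogene start 23.03, Paleogene start 66, Jurassic start 201.4, Triassic start 251.902, Guadalupian start 273.01, Cisuralian start 298.9, Furongian start 497, Neoproterozoic start 1000.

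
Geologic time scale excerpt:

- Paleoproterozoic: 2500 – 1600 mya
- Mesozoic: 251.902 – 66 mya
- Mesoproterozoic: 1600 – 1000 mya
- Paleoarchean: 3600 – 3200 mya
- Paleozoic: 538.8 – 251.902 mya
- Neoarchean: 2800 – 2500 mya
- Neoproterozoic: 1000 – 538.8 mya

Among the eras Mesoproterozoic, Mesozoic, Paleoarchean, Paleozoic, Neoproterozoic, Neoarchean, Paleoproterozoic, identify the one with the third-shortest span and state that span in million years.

Neoarchean, 300 million years

Durations: Mesoproterozoic 600; Mesozoic 185.902; Paleoarchean 400; Paleozoic 286.898; Neoproterozoic 461.2; Neoarchean 300; Paleoproterozoic 900 Myr.
Sorted shortest-first: Mesozoic (185.902), Paleozoic (286.898), Neoarchean (300), Paleoarchean (400), Neoproterozoic (461.2), Mesoproterozoic (600), Paleoproterozoic (900).
The third shortest is Neoarchean at 300 Myr.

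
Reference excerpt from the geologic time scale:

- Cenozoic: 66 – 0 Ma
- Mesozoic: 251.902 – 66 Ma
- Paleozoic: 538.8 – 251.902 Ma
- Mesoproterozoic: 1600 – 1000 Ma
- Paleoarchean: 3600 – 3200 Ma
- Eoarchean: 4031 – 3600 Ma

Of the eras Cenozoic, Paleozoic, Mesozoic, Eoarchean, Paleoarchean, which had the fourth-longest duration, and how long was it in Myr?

Mesozoic, 185.902 million years

Start − end for each: Cenozoic 66 − 0 = 66; Paleozoic 538.8 − 251.902 = 286.898; Mesozoic 251.902 − 66 = 185.902; Eoarchean 4031 − 3600 = 431; Paleoarchean 3600 − 3200 = 400.
Ranking these from longest: Eoarchean > Paleoarchean > Paleozoic > Mesozoic > Cenozoic.
Position 4 in that ranking is Mesozoic, which lasted 185.902 Myr.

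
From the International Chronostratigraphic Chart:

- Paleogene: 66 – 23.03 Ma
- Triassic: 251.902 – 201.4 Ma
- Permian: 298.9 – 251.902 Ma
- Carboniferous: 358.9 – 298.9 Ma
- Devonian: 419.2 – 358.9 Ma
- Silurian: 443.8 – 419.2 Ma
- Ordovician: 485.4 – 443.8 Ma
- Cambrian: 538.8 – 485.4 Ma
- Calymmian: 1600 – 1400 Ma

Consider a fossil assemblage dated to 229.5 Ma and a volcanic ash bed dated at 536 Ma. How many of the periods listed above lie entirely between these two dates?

The older date is 536 Ma and the younger is 229.5 Ma.
Periods with start < 536 and end > 229.5 Ma: Ordovician (485.4–443.8), Silurian (443.8–419.2), Devonian (419.2–358.9), Carboniferous (358.9–298.9), Permian (298.9–251.902).
That is 5 complete periods.

5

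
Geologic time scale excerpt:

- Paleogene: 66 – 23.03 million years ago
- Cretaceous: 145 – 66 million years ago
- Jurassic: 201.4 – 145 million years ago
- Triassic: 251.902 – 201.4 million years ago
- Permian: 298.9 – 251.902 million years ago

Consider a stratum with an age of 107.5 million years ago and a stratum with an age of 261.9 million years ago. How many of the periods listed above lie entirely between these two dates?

2

261.9 Ma sits inside the Permian (298.9–251.902) and 107.5 Ma inside the Cretaceous (145–66); neither of those is wholly between the two dates.
The listed periods lying completely between them are Triassic, Jurassic — 2 in all.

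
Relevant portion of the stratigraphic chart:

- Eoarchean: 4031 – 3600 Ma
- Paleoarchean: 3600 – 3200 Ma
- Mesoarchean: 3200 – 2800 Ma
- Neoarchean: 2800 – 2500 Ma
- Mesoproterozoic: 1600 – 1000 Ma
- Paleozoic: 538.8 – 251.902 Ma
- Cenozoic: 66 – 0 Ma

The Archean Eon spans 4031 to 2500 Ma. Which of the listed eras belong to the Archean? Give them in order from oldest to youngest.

Eoarchean, Paleoarchean, Mesoarchean, Neoarchean

Eras with both bounds inside 4031–2500 Ma: Eoarchean (4031–3600), Paleoarchean (3600–3200), Mesoarchean (3200–2800), Neoarchean (2800–2500).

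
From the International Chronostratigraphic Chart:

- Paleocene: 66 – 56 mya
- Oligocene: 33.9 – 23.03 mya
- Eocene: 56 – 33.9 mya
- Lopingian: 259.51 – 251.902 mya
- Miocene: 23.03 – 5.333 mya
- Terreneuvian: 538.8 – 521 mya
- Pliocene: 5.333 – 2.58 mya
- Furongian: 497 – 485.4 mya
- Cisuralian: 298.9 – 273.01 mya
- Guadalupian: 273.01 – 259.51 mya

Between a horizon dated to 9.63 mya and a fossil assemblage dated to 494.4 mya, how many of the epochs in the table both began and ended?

6

The older date is 494.4 Ma and the younger is 9.63 Ma.
Epochs with start < 494.4 and end > 9.63 Ma: Cisuralian (298.9–273.01), Guadalupian (273.01–259.51), Lopingian (259.51–251.902), Paleocene (66–56), Eocene (56–33.9), Oligocene (33.9–23.03).
That is 6 complete epochs.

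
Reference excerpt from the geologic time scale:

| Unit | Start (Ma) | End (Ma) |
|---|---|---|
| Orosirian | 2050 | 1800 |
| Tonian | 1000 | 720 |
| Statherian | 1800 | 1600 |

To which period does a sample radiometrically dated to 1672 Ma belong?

1672 Ma lies between 1800 and 1600 Ma, so it falls in the Statherian.

Statherian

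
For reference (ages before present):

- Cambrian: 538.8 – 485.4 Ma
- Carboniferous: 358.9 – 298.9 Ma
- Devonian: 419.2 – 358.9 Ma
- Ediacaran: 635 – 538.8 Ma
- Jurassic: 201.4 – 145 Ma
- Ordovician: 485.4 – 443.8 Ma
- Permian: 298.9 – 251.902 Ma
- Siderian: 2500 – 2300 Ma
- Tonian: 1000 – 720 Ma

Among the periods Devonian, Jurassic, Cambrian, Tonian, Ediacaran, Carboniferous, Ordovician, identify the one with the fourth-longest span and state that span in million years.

Carboniferous, 60 million years

Durations: Devonian 60.3; Jurassic 56.4; Cambrian 53.4; Tonian 280; Ediacaran 96.2; Carboniferous 60; Ordovician 41.6 Myr.
Sorted longest-first: Tonian (280), Ediacaran (96.2), Devonian (60.3), Carboniferous (60), Jurassic (56.4), Cambrian (53.4), Ordovician (41.6).
The fourth longest is Carboniferous at 60 Myr.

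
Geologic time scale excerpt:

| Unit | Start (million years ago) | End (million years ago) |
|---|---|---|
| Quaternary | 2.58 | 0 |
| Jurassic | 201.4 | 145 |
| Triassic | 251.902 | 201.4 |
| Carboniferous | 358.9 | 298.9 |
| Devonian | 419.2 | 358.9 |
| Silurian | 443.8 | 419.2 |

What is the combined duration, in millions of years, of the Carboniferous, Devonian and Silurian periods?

Each duration: Carboniferous = 60; Devonian = 60.3; Silurian = 24.6.
Sum: 60 + 60.3 + 24.6 = 144.9 Myr.

144.9 million years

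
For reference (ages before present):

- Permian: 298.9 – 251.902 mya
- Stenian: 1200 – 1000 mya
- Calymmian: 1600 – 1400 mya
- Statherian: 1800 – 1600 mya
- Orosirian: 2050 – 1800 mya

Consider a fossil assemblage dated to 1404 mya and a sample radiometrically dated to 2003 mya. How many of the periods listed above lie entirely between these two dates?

1

The older date is 2003 Ma and the younger is 1404 Ma.
Periods with start < 2003 and end > 1404 Ma: Statherian (1800–1600).
That is 1 complete period.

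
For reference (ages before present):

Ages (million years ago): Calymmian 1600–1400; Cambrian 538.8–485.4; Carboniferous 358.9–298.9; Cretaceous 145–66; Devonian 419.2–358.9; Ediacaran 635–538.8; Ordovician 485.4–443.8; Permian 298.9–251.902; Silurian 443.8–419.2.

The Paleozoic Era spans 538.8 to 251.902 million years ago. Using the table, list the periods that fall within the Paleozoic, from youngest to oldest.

Permian, Carboniferous, Devonian, Silurian, Ordovician, Cambrian

Periods with both bounds inside 538.8–251.902 Ma: Permian (298.9–251.902), Carboniferous (358.9–298.9), Devonian (419.2–358.9), Silurian (443.8–419.2), Ordovician (485.4–443.8), Cambrian (538.8–485.4).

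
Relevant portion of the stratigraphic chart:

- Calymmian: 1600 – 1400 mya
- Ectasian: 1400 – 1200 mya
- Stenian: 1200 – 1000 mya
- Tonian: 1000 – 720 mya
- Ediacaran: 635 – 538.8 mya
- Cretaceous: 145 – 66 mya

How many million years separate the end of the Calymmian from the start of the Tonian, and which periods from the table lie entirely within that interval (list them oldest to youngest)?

400 million years; Ectasian, Stenian

End of Calymmian = 1400 Ma; start of Tonian = 1000 Ma.
Gap = 1400 − 1000 = 400 Myr.
Periods wholly inside 1400–1000 Ma: Ectasian (1400–1200), Stenian (1200–1000).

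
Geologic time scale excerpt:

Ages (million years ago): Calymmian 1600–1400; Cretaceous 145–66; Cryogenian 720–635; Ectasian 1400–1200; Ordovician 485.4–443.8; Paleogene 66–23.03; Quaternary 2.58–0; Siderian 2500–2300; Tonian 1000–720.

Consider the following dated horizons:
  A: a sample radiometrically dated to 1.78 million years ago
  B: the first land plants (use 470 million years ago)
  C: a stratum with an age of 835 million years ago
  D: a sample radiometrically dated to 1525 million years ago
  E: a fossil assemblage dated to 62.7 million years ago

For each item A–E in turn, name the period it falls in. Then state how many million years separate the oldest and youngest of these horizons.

A: 1.78 Ma lies in 2.58–0 Ma, so Quaternary.
B: 470 Ma lies in 485.4–443.8 Ma, so Ordovician.
C: 835 Ma lies in 1000–720 Ma, so Tonian.
D: 1525 Ma lies in 1600–1400 Ma, so Calymmian.
E: 62.7 Ma lies in 66–23.03 Ma, so Paleogene.
Oldest = 1525 Ma, youngest = 1.78 Ma → span 1523.22 Myr.

A — Quaternary; B — Ordovician; C — Tonian; D — Calymmian; E — Paleogene; span 1523.22 million years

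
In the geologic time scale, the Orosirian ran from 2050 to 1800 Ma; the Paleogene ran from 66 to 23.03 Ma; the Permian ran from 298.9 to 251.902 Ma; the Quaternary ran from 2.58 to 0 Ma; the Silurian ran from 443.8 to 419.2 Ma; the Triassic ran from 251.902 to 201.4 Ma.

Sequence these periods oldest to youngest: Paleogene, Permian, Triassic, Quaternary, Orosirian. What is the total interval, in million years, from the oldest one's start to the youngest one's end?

From the excerpt: Paleogene 66–23.03; Permian 298.9–251.902; Triassic 251.902–201.4; Quaternary 2.58–0; Orosirian 2050–1800 (Ma).
Larger Ma is earlier, so the oldest is Orosirian and the youngest is Quaternary; oldest to youngest: Orosirian, Permian, Triassic, Paleogene, Quaternary.
Oldest start 2050 minus youngest end 0 gives 2050 Myr overall.

Orosirian, Permian, Triassic, Paleogene, Quaternary; total span 2050 Myr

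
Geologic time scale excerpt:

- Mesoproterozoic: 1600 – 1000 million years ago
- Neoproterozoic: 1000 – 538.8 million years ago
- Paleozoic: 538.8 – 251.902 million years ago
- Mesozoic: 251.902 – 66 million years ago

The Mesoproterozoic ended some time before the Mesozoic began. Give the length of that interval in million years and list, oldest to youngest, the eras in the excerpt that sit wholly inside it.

748.098 million years; Neoproterozoic, Paleozoic

End of Mesoproterozoic = 1000 Ma; start of Mesozoic = 251.902 Ma.
Gap = 1000 − 251.902 = 748.098 Myr.
Eras wholly inside 1000–251.902 Ma: Neoproterozoic (1000–538.8), Paleozoic (538.8–251.902).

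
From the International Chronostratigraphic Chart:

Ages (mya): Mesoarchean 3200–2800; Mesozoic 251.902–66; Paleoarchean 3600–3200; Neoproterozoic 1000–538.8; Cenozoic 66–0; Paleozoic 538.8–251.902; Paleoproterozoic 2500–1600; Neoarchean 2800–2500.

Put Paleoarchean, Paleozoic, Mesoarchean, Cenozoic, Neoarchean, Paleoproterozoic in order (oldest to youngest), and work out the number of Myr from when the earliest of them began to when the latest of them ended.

Paleoarchean → Mesoarchean → Neoarchean → Paleoproterozoic → Paleozoic → Cenozoic; total span 3600 Myr

From the excerpt: Paleoarchean 3600–3200; Paleozoic 538.8–251.902; Mesoarchean 3200–2800; Cenozoic 66–0; Neoarchean 2800–2500; Paleoproterozoic 2500–1600 (Ma).
Larger Ma is earlier, so the oldest is Paleoarchean and the youngest is Cenozoic; oldest to youngest: Paleoarchean, Mesoarchean, Neoarchean, Paleoproterozoic, Paleozoic, Cenozoic.
Oldest start 3600 minus youngest end 0 gives 3600 Myr overall.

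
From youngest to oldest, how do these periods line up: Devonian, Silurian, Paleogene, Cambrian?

Era membership (oldest first within each) — Paleozoic: Cambrian, Silurian, Devonian; Cenozoic: Paleogene. Paleozoic precedes Mesozoic, which precedes Cenozoic. Concatenating the groups in that era order and then reversing gives youngest to oldest.

Paleogene, Devonian, Silurian, Cambrian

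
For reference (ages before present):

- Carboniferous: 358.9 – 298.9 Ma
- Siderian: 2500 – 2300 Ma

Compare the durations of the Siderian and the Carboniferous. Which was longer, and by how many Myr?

Siderian, by 140 million years

Siderian: 2500 − 2300 = 200 Myr.
Carboniferous: 358.9 − 298.9 = 60 Myr.
Difference: 200 − 60 = 140 Myr, so the Siderian was longer.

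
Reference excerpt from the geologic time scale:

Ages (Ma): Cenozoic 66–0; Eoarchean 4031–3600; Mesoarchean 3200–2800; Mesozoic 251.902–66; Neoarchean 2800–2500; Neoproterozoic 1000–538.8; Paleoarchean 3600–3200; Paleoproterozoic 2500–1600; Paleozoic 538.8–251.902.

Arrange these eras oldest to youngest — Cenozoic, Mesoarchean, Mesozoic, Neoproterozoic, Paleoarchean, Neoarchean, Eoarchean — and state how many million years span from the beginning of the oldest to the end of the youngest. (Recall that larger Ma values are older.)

Eoarchean, Paleoarchean, Mesoarchean, Neoarchean, Neoproterozoic, Mesozoic, Cenozoic; total span 4031 Myr

Start ages (Ma): Eoarchean 4031, Paleoarchean 3600, Mesoarchean 3200, Neoarchean 2800, Neoproterozoic 1000, Mesozoic 251.902, Cenozoic 66.
Ordered oldest to youngest: Eoarchean, Paleoarchean, Mesoarchean, Neoarchean, Neoproterozoic, Mesozoic, Cenozoic.
Span = 4031 − 0 = 4031 Myr.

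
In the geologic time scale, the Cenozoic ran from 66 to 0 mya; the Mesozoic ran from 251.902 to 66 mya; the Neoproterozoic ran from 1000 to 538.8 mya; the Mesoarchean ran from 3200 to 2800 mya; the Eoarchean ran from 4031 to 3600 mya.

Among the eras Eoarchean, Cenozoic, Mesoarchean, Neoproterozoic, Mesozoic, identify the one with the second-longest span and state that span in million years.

Eoarchean, 431 million years

Start − end for each: Eoarchean 4031 − 3600 = 431; Cenozoic 66 − 0 = 66; Mesoarchean 3200 − 2800 = 400; Neoproterozoic 1000 − 538.8 = 461.2; Mesozoic 251.902 − 66 = 185.902.
Ranking these from longest: Neoproterozoic > Eoarchean > Mesoarchean > Mesozoic > Cenozoic.
Position 2 in that ranking is Eoarchean, which lasted 431 Myr.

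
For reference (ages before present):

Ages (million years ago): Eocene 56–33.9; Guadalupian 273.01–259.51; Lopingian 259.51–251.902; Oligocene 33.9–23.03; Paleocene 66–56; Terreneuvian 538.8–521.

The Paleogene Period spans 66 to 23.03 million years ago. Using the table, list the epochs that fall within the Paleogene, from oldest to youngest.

Paleocene, Eocene, Oligocene

Epochs with both bounds inside 66–23.03 Ma: Paleocene (66–56), Eocene (56–33.9), Oligocene (33.9–23.03).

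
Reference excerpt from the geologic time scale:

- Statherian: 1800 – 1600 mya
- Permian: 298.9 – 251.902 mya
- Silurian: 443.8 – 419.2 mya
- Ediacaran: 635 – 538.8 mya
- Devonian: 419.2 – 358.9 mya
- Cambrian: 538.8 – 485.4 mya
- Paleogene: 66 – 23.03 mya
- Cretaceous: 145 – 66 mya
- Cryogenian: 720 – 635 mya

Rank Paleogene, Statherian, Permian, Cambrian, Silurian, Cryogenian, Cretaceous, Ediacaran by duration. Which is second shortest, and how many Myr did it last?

Paleogene, 42.97 million years

Start − end for each: Paleogene 66 − 23.03 = 42.97; Statherian 1800 − 1600 = 200; Permian 298.9 − 251.902 = 46.998; Cambrian 538.8 − 485.4 = 53.4; Silurian 443.8 − 419.2 = 24.6; Cryogenian 720 − 635 = 85; Cretaceous 145 − 66 = 79; Ediacaran 635 − 538.8 = 96.2.
Ranking these from shortest: Silurian < Paleogene < Permian < Cambrian < Cretaceous < Cryogenian < Ediacaran < Statherian.
Position 2 in that ranking is Paleogene, which lasted 42.97 Myr.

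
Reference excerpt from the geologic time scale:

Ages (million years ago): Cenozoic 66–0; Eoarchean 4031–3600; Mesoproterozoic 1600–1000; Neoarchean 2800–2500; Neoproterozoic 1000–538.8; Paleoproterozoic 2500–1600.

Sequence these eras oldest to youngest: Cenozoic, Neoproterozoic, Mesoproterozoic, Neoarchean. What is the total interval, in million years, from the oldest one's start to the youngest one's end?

Start ages (Ma): Neoarchean 2800, Mesoproterozoic 1600, Neoproterozoic 1000, Cenozoic 66.
Ordered oldest to youngest: Neoarchean, Mesoproterozoic, Neoproterozoic, Cenozoic.
Span = 2800 − 0 = 2800 Myr.

Neoarchean → Mesoproterozoic → Neoproterozoic → Cenozoic; total span 2800 Myr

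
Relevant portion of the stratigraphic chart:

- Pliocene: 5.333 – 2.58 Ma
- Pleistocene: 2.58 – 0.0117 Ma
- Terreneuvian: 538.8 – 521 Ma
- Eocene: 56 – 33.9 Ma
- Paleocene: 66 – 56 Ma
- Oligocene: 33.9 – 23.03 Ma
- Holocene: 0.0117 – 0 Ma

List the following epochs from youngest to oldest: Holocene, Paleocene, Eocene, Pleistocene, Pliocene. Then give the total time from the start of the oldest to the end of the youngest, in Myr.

From the excerpt: Holocene 0.0117–0; Paleocene 66–56; Eocene 56–33.9; Pleistocene 2.58–0.0117; Pliocene 5.333–2.58 (Ma).
Larger Ma is earlier, so the oldest is Paleocene and the youngest is Holocene; youngest to oldest: Holocene, Pleistocene, Pliocene, Eocene, Paleocene.
Oldest start 66 minus youngest end 0 gives 66 Myr overall.

Holocene → Pleistocene → Pliocene → Eocene → Paleocene; total span 66 Myr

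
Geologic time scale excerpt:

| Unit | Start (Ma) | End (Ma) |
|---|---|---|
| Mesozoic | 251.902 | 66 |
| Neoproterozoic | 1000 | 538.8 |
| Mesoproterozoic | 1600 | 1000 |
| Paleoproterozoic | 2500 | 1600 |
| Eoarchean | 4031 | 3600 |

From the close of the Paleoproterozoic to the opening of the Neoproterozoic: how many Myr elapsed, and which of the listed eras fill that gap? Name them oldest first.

600 million years; Mesoproterozoic

The Paleoproterozoic closes at 1600 Ma and the Neoproterozoic opens at 1000 Ma, so the interval is 1600 − 1000 = 600 Myr.
An era fits inside if it starts at or after 1600 Ma and ends at or before 1000 Ma; oldest first that gives Mesoproterozoic.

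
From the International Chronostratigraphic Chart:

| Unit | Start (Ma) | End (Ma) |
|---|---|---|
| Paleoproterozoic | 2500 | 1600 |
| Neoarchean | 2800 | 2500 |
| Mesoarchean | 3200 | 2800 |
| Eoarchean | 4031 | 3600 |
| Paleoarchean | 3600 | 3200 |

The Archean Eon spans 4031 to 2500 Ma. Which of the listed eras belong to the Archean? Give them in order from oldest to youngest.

Eras with both bounds inside 4031–2500 Ma: Eoarchean (4031–3600), Paleoarchean (3600–3200), Mesoarchean (3200–2800), Neoarchean (2800–2500).

Eoarchean, Paleoarchean, Mesoarchean, Neoarchean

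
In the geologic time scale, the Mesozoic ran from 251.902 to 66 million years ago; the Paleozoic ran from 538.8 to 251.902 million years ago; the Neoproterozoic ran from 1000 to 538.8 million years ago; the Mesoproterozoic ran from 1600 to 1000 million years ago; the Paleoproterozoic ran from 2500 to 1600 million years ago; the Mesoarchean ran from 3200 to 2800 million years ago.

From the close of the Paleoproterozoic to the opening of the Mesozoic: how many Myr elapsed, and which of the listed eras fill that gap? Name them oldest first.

1348.098 million years; Mesoproterozoic, Neoproterozoic, Paleozoic

The Paleoproterozoic closes at 1600 Ma and the Mesozoic opens at 251.902 Ma, so the interval is 1600 − 251.902 = 1348.098 Myr.
An era fits inside if it starts at or after 1600 Ma and ends at or before 251.902 Ma; oldest first that gives Mesoproterozoic, Neoproterozoic, Paleozoic.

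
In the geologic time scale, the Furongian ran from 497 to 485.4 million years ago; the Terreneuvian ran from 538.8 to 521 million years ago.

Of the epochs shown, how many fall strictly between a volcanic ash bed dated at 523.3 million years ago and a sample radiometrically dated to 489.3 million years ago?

0

The older date is 523.3 Ma and the younger is 489.3 Ma.
No epoch both begins after 523.3 Ma and ends before 489.3 Ma, so the count is 0.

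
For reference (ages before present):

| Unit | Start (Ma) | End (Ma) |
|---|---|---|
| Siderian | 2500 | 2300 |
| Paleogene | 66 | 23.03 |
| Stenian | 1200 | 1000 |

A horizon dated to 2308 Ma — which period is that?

2308 Ma lies between 2500 and 2300 Ma, so it falls in the Siderian.

Siderian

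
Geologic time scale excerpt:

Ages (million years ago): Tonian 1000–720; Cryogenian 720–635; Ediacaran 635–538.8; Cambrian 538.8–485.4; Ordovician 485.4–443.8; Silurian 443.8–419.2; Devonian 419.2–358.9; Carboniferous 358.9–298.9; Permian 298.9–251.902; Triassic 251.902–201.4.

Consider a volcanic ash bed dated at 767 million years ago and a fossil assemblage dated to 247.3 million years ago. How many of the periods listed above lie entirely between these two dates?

8

767 Ma sits inside the Tonian (1000–720) and 247.3 Ma inside the Triassic (251.902–201.4); neither of those is wholly between the two dates.
The listed periods lying completely between them are Cryogenian, Ediacaran, Cambrian, Ordovician, Silurian, Devonian, Carboniferous, Permian — 8 in all.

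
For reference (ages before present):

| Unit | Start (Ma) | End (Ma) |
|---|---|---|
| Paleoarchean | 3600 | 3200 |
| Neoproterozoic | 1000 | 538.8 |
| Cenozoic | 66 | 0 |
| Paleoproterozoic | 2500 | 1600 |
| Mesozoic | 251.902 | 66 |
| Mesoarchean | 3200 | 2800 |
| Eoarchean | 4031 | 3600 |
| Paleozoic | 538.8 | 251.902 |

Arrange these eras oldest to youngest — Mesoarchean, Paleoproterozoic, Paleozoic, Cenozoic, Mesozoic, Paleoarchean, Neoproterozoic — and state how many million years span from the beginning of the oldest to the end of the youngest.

Start ages (Ma): Paleoarchean 3600, Mesoarchean 3200, Paleoproterozoic 2500, Neoproterozoic 1000, Paleozoic 538.8, Mesozoic 251.902, Cenozoic 66.
Ordered oldest to youngest: Paleoarchean, Mesoarchean, Paleoproterozoic, Neoproterozoic, Paleozoic, Mesozoic, Cenozoic.
Span = 3600 − 0 = 3600 Myr.

Paleoarchean, Mesoarchean, Paleoproterozoic, Neoproterozoic, Paleozoic, Mesozoic, Cenozoic; total span 3600 Myr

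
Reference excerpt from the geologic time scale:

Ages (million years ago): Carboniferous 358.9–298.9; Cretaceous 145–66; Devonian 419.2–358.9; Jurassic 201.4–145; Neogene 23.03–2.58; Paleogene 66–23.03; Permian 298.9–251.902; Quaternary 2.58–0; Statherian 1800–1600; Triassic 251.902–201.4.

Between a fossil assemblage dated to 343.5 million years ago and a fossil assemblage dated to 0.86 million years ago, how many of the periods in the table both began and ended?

6

343.5 Ma sits inside the Carboniferous (358.9–298.9) and 0.86 Ma inside the Quaternary (2.58–0); neither of those is wholly between the two dates.
The listed periods lying completely between them are Permian, Triassic, Jurassic, Cretaceous, Paleogene, Neogene — 6 in all.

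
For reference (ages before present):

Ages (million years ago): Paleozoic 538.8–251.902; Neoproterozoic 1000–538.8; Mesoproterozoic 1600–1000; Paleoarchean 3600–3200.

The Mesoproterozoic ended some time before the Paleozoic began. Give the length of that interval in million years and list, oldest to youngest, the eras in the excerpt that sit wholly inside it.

The Mesoproterozoic closes at 1000 Ma and the Paleozoic opens at 538.8 Ma, so the interval is 1000 − 538.8 = 461.2 Myr.
An era fits inside if it starts at or after 1000 Ma and ends at or before 538.8 Ma; oldest first that gives Neoproterozoic.

461.2 million years; Neoproterozoic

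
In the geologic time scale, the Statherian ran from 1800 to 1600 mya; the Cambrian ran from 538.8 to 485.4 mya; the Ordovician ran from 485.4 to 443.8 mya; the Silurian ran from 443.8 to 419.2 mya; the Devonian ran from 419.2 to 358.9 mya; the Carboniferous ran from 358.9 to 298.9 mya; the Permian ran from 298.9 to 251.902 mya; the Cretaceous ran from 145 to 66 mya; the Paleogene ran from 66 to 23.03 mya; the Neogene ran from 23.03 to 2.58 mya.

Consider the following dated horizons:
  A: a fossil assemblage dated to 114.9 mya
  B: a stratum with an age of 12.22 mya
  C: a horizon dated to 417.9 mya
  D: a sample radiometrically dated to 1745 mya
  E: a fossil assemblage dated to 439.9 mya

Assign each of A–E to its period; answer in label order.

Match each age against the start–end ranges in the excerpt: A = 114.9 Ma → Cretaceous (145–66); B = 12.22 Ma → Neogene (23.03–2.58); C = 417.9 Ma → Devonian (419.2–358.9); D = 1745 Ma → Statherian (1800–1600); E = 439.9 Ma → Silurian (443.8–419.2).

A — Cretaceous; B — Neogene; C — Devonian; D — Statherian; E — Silurian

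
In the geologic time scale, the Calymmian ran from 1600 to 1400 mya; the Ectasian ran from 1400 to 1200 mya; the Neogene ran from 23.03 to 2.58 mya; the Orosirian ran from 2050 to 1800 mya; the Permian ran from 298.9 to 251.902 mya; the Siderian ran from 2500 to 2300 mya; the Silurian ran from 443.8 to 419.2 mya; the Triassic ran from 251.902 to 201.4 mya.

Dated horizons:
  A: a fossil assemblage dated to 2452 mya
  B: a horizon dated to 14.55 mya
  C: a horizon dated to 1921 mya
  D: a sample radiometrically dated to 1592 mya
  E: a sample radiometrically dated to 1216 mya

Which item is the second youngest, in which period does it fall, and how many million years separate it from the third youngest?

E, in the Ectasian; 376 million years to D

Sorted youngest-first by Ma: B (14.55), E (1216), D (1592), C (1921), A (2452).
The second youngest is E at 1216 Ma, which lies in 1400–1200 Ma: the Ectasian.
The third youngest is D at 1592 Ma; separation = |1216 − 1592| = 376 Myr.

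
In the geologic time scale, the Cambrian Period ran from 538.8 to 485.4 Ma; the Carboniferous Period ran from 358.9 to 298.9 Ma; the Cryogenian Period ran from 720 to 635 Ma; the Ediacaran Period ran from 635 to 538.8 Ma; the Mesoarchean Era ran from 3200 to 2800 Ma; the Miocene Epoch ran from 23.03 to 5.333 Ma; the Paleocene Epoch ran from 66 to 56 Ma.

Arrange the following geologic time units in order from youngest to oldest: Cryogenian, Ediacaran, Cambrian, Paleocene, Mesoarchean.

Read off each span (Ma): Cryogenian 720–635; Ediacaran 635–538.8; Cambrian 538.8–485.4; Paleocene 66–56; Mesoarchean 3200–2800.
Larger Ma is older, so oldest→youngest is Mesoarchean, Cryogenian, Ediacaran, Cambrian, Paleocene; reverse it for youngest→oldest.

Paleocene → Cambrian → Ediacaran → Cryogenian → Mesoarchean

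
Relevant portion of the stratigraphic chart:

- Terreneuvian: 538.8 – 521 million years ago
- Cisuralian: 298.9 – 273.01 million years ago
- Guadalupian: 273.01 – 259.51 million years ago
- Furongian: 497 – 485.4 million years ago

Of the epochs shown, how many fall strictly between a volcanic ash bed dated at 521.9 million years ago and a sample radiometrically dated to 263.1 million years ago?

521.9 Ma sits inside the Terreneuvian (538.8–521) and 263.1 Ma inside the Guadalupian (273.01–259.51); neither of those is wholly between the two dates.
The listed epochs lying completely between them are Furongian, Cisuralian — 2 in all.

2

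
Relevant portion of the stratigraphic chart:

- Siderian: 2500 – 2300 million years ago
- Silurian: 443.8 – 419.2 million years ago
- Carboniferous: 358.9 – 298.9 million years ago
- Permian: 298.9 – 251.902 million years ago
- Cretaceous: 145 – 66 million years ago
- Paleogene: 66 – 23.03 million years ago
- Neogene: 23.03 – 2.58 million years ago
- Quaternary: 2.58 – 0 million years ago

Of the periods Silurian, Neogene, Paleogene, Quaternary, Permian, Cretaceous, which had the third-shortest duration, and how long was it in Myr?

Start − end for each: Silurian 443.8 − 419.2 = 24.6; Neogene 23.03 − 2.58 = 20.45; Paleogene 66 − 23.03 = 42.97; Quaternary 2.58 − 0 = 2.58; Permian 298.9 − 251.902 = 46.998; Cretaceous 145 − 66 = 79.
Ranking these from shortest: Quaternary < Neogene < Silurian < Paleogene < Permian < Cretaceous.
Position 3 in that ranking is Silurian, which lasted 24.6 Myr.

Silurian, 24.6 million years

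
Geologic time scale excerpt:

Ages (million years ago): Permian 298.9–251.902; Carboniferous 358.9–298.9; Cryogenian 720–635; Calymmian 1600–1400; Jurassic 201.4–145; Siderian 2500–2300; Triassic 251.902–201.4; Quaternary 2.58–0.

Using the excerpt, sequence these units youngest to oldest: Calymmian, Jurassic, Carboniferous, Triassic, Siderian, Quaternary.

Quaternary, Jurassic, Triassic, Carboniferous, Calymmian, Siderian

The oldest of these is Siderian (starts 2500 Ma) and the youngest is Quaternary (ends 0 Ma).
In between, by decreasing start age: Calymmian (1600), Carboniferous (358.9), Triassic (251.902), Jurassic (201.4).
Listing youngest first means reversing that sequence.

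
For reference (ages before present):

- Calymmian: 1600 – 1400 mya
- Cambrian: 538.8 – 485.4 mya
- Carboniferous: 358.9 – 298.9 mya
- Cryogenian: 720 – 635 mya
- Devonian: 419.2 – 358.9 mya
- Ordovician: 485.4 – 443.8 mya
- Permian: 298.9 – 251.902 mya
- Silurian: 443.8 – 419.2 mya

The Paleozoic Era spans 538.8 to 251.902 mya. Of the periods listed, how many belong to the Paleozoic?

6

Periods inside 538.8–251.902 Ma: Cambrian, Ordovician, Silurian, Devonian, Carboniferous, Permian — 6 in total.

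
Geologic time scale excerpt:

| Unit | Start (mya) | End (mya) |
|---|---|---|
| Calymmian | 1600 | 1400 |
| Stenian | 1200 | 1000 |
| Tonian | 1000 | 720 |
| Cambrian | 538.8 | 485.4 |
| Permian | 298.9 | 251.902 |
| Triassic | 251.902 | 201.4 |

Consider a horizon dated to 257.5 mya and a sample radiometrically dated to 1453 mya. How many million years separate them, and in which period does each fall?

Elapsed time: 1453 − 257.5 = 1195.5 Myr.
257.5 Ma lies within 298.9–251.902 Ma: Permian.
1453 Ma lies within 1600–1400 Ma: Calymmian.

1195.5 million years apart; the first in the Permian, the second in the Calymmian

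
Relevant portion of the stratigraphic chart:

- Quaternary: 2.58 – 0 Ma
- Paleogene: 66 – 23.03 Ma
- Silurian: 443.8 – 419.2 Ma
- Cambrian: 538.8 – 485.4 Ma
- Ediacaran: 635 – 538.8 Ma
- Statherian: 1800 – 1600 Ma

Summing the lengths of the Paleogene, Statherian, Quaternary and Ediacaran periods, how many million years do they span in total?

Duration is start − end for each: (66 − 23.03) + (1800 − 1600) + (2.58 − 0) + (635 − 538.8).
That is 42.97 + 200 + 2.58 + 96.2, which totals 341.75 million years.

341.75 million years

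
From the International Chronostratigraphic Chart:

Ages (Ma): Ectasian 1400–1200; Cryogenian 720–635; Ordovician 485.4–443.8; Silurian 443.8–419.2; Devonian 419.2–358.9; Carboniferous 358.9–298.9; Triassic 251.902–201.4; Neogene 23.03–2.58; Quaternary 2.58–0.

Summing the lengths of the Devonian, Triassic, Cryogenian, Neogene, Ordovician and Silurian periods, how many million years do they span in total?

Each duration: Devonian = 60.3; Triassic = 50.502; Cryogenian = 85; Neogene = 20.45; Ordovician = 41.6; Silurian = 24.6.
Sum: 60.3 + 50.502 + 85 + 20.45 + 41.6 + 24.6 = 282.452 Myr.

282.452 million years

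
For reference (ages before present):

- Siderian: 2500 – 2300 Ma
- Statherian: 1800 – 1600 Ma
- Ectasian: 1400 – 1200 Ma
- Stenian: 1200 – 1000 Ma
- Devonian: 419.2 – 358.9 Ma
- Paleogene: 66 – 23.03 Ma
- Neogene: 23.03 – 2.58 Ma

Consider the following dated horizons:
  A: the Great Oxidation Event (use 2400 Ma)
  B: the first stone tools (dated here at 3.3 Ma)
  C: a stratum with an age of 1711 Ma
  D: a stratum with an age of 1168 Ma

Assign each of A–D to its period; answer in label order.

A — Siderian; B — Neogene; C — Statherian; D — Stenian

A: 2400 Ma lies in 2500–2300 Ma, so Siderian.
B: 3.3 Ma lies in 23.03–2.58 Ma, so Neogene.
C: 1711 Ma lies in 1800–1600 Ma, so Statherian.
D: 1168 Ma lies in 1200–1000 Ma, so Stenian.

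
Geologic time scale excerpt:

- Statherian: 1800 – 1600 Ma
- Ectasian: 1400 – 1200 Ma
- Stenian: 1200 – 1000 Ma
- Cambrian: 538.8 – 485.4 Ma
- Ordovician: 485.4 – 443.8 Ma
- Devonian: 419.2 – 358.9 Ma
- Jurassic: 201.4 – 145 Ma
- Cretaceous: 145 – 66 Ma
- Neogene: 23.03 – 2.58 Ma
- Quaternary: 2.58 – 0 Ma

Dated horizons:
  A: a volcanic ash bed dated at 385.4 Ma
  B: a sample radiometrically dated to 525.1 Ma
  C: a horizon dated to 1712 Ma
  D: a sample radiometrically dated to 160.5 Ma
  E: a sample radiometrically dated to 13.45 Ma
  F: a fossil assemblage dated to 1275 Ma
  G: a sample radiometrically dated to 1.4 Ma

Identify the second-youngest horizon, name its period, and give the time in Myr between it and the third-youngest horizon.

Sorted youngest-first by Ma: G (1.4), E (13.45), D (160.5), A (385.4), B (525.1), F (1275), C (1712).
The second youngest is E at 13.45 Ma, which lies in 23.03–2.58 Ma: the Neogene.
The third youngest is D at 160.5 Ma; separation = |13.45 − 160.5| = 147.05 Myr.

E, in the Neogene; 147.05 million years to D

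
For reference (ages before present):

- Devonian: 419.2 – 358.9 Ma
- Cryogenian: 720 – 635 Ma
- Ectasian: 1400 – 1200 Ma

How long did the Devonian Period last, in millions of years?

60.3 million years

419.2 − 358.9 = 60.3 million years.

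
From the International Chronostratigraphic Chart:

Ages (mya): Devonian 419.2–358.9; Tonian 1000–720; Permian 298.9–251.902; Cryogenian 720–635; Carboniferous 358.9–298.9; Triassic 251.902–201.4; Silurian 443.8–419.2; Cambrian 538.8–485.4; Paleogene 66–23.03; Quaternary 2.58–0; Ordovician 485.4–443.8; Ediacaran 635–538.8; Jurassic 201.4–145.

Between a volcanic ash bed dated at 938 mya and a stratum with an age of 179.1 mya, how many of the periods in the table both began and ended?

9

The older date is 938 Ma and the younger is 179.1 Ma.
Periods with start < 938 and end > 179.1 Ma: Cryogenian (720–635), Ediacaran (635–538.8), Cambrian (538.8–485.4), Ordovician (485.4–443.8), Silurian (443.8–419.2), Devonian (419.2–358.9), Carboniferous (358.9–298.9), Permian (298.9–251.902), Triassic (251.902–201.4).
That is 9 complete periods.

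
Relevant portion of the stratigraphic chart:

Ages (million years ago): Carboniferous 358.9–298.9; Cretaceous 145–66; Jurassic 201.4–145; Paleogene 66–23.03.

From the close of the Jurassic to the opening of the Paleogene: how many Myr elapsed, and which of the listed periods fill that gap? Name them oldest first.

End of Jurassic = 145 Ma; start of Paleogene = 66 Ma.
Gap = 145 − 66 = 79 Myr.
Periods wholly inside 145–66 Ma: Cretaceous (145–66).

79 million years; Cretaceous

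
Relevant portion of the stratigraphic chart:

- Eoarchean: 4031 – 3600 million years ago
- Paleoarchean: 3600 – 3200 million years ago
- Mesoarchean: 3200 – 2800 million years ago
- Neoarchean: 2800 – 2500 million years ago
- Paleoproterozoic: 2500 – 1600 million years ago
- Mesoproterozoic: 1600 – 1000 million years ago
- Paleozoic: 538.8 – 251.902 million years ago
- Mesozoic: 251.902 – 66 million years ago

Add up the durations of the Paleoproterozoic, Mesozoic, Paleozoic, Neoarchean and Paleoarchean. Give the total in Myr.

2072.8 million years

Each duration: Paleoproterozoic = 900; Mesozoic = 185.902; Paleozoic = 286.898; Neoarchean = 300; Paleoarchean = 400.
Sum: 900 + 185.902 + 286.898 + 300 + 400 = 2072.8 Myr.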